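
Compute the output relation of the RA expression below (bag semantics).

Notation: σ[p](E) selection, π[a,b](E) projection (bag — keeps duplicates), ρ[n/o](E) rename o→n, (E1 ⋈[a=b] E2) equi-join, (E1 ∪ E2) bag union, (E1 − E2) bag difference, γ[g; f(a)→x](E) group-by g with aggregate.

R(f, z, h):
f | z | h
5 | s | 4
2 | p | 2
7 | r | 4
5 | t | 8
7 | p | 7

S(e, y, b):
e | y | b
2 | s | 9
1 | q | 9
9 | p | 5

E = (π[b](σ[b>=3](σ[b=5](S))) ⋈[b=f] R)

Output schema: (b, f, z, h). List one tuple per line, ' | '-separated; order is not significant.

Row counts bottom-up:
  S → 3
  σ[b=5](S) → 1
  σ[b>=3](σ[b=5](S)) → 1
  π[b](σ[b>=3](σ[b=5](S))) → 1
  R → 5
  (π[b](σ[b>=3](σ[b=5](S))) ⋈[b=f] R) → 2

== RESULT ==
b | f | z | h
5 | 5 | s | 4
5 | 5 | t | 8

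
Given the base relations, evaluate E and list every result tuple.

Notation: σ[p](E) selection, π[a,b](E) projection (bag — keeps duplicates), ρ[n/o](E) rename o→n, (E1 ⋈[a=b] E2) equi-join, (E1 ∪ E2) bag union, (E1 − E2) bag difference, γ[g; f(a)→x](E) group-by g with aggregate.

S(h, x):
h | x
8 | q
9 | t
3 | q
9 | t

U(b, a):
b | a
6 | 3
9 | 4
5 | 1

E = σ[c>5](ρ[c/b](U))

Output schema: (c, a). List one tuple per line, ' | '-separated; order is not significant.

Per-node cardinality:
  U → 3
  ρ[c/b](U) → 3
  σ[c>5](ρ[c/b](U)) → 2

== RESULT ==
c | a
6 | 3
9 | 4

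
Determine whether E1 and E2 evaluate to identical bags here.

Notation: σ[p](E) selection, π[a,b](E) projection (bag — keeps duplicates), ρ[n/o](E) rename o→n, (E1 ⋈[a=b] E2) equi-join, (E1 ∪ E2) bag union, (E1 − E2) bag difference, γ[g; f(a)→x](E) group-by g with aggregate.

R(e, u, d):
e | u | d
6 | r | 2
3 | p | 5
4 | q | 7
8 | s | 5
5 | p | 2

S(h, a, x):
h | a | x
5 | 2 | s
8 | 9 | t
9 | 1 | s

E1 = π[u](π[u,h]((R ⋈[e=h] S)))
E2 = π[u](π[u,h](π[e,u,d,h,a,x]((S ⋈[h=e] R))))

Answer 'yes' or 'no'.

E1 stepwise |·|:
  R → 5
  S → 3
  (R ⋈[e=h] S) → 2
  π[u,h]((R ⋈[e=h] S)) → 2
  π[u](π[u,h]((R ⋈[e=h] S))) → 2
E2 stepwise |·|:
  S → 3
  R → 5
  (S ⋈[h=e] R) → 2
  π[e,u,d,h,a,x]((S ⋈[h=e] R)) → 2
  π[u,h](π[e,u,d,h,a,x]((S ⋈[h=e] R))) → 2
  π[u](π[u,h](π[e,u,d,h,a,x]((S ⋈[h=e] R)))) → 2

E1 and E2 produce the same multiset:
u
p
s

yes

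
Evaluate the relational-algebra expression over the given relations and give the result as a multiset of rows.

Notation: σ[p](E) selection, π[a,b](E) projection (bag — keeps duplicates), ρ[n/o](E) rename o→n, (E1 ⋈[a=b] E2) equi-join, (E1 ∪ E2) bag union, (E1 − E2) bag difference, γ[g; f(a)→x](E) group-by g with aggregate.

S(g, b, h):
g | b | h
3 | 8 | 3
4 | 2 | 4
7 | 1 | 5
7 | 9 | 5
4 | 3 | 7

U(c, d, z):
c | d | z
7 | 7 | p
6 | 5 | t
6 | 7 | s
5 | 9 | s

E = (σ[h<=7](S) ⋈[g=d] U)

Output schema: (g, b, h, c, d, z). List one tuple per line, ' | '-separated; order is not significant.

Row counts bottom-up:
  S → 5
  σ[h<=7](S) → 5
  U → 4
  (σ[h<=7](S) ⋈[g=d] U) → 4

== RESULT ==
g | b | h | c | d | z
7 | 1 | 5 | 6 | 7 | s
7 | 1 | 5 | 7 | 7 | p
7 | 9 | 5 | 6 | 7 | s
7 | 9 | 5 | 7 | 7 | p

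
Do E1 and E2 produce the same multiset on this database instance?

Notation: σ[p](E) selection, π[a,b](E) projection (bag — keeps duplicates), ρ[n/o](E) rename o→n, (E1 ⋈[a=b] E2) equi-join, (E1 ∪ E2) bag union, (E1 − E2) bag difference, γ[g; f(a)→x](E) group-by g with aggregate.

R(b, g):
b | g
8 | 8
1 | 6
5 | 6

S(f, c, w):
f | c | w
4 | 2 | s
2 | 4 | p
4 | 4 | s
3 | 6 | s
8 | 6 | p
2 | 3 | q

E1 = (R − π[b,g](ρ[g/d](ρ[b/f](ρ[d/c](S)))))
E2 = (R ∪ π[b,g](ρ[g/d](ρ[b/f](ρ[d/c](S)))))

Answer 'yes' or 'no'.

E1 row counts bottom-up:
  R → 3
  S → 6
  ρ[d/c](S) → 6
  ρ[b/f](ρ[d/c](S)) → 6
  ρ[g/d](ρ[b/f](ρ[d/c](S))) → 6
  π[b,g](ρ[g/d](ρ[b/f](ρ[d/c](S)))) → 6
  (R − π[b,g](ρ[g/d](ρ[b/f](ρ[d/c](S))))) → 3
E2 row counts bottom-up:
  R → 3
  S → 6
  ρ[d/c](S) → 6
  ρ[b/f](ρ[d/c](S)) → 6
  ρ[g/d](ρ[b/f](ρ[d/c](S))) → 6
  π[b,g](ρ[g/d](ρ[b/f](ρ[d/c](S)))) → 6
  (R ∪ π[b,g](ρ[g/d](ρ[b/f](ρ[d/c](S))))) → 9

E1 result:
b | g
1 | 6
5 | 6
8 | 8
E2 result:
b | g
1 | 6
2 | 3
2 | 4
3 | 6
4 | 2
4 | 4
5 | 6
8 | 6
8 | 8
Witness: (4, 4) appears 0× in E1 but 1× in E2.

no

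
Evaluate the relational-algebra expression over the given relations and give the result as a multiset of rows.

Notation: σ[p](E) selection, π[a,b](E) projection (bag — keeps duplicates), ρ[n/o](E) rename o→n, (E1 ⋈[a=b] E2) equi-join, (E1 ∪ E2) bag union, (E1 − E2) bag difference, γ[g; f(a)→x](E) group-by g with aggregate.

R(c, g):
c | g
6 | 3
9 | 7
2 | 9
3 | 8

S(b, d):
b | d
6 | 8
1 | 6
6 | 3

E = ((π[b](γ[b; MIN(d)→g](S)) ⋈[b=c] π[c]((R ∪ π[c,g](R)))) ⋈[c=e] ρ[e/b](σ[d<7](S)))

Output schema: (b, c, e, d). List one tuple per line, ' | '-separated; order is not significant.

Row counts bottom-up:
  S → 3
  γ[b; MIN(d)→g](S) → 2
  π[b](γ[b; MIN(d)→g](S)) → 2
  R → 4
  R → 4
  π[c,g](R) → 4
  (R ∪ π[c,g](R)) → 8
  π[c]((R ∪ π[c,g](R))) → 8
  (π[b](γ[b; MIN(d)→g](S)) ⋈[b=c] π[c]((R ∪ π[c,g](R)))) → 2
  S → 3
  σ[d<7](S) → 2
  ρ[e/b](σ[d<7](S)) → 2
  ((π[b](γ[b; MIN(d)→g](S)) ⋈[b=c] π[c]((R ∪ π[c,g](R)))) ⋈[c=e] ρ[e/b](σ[d<7](S))) → 2

== RESULT ==
b | c | e | d
6 | 6 | 6 | 3
6 | 6 | 6 | 3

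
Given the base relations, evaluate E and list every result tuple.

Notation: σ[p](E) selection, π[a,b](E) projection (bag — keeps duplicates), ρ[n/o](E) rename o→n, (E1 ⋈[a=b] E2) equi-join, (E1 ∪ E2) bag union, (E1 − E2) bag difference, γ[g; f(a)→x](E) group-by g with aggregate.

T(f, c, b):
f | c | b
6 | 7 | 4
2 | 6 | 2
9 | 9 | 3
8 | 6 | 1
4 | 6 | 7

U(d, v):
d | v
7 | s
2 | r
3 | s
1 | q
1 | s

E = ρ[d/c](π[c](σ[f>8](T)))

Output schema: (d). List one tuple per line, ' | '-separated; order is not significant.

Stepwise |·|:
  T → 5
  σ[f>8](T) → 1
  π[c](σ[f>8](T)) → 1
  ρ[d/c](π[c](σ[f>8](T))) → 1

== RESULT ==
d
9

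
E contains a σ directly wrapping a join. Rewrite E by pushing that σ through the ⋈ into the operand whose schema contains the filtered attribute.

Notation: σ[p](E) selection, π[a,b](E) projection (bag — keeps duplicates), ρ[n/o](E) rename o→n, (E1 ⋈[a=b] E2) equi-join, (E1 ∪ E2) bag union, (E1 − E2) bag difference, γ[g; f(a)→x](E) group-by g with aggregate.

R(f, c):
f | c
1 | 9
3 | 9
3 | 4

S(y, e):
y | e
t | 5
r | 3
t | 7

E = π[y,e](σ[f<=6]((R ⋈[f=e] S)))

σ filters on f, owned by the left side.
E' = π[y,e]((σ[f<=6](R) ⋈[f=e] S))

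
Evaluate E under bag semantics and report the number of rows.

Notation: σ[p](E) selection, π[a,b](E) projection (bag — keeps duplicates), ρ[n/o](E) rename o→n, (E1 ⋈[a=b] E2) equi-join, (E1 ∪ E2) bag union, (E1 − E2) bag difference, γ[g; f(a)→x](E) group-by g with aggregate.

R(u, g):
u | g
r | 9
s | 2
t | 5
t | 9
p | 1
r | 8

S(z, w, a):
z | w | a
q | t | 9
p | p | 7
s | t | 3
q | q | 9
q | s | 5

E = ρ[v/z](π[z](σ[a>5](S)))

Per-node cardinality:
  S → 5
  σ[a>5](S) → 3
  π[z](σ[a>5](S)) → 3
  ρ[v/z](π[z](σ[a>5](S))) → 3

|E| = 3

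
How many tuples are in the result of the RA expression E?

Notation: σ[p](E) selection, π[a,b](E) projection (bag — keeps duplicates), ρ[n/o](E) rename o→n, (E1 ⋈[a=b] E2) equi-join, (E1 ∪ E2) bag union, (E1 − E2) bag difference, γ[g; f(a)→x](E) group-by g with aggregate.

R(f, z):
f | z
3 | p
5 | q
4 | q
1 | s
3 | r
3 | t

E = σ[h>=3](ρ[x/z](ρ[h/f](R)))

Subexpression sizes:
  R → 6
  ρ[h/f](R) → 6
  ρ[x/z](ρ[h/f](R)) → 6
  σ[h>=3](ρ[x/z](ρ[h/f](R))) → 5

|E| = 5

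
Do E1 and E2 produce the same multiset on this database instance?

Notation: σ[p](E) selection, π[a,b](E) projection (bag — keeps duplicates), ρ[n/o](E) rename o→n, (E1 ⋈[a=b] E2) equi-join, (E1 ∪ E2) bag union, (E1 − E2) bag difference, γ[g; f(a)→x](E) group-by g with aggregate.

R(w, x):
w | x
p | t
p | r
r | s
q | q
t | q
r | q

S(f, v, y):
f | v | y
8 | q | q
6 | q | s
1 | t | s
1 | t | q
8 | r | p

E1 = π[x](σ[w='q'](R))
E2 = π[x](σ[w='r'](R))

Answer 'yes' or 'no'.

E1 row counts bottom-up:
  R → 6
  σ[w='q'](R) → 1
  π[x](σ[w='q'](R)) → 1
E2 row counts bottom-up:
  R → 6
  σ[w='r'](R) → 2
  π[x](σ[w='r'](R)) → 2

E1 result:
x
q
E2 result:
x
q
s
Witness: ('s',) appears 0× in E1 but 1× in E2.

no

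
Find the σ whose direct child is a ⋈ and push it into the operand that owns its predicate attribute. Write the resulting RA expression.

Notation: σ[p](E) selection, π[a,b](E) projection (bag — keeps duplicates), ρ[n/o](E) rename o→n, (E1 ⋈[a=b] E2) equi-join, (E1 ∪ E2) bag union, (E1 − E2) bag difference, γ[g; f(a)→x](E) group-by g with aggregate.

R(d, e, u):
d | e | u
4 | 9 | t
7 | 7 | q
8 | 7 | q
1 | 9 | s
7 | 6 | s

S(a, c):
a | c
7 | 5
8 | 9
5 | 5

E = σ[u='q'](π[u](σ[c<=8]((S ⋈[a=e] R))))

σ filters on c, owned by the left side.
E' = σ[u='q'](π[u]((σ[c<=8](S) ⋈[a=e] R)))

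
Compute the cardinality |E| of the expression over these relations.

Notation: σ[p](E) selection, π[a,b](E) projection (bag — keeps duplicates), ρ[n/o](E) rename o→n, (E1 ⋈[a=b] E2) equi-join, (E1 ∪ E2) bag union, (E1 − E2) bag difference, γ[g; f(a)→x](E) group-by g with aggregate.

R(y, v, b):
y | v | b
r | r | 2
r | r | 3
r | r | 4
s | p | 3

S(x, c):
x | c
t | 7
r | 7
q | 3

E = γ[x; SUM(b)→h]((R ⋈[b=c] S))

Subexpression sizes:
  R → 4
  S → 3
  (R ⋈[b=c] S) → 2
  γ[x; SUM(b)→h]((R ⋈[b=c] S)) → 1

|E| = 1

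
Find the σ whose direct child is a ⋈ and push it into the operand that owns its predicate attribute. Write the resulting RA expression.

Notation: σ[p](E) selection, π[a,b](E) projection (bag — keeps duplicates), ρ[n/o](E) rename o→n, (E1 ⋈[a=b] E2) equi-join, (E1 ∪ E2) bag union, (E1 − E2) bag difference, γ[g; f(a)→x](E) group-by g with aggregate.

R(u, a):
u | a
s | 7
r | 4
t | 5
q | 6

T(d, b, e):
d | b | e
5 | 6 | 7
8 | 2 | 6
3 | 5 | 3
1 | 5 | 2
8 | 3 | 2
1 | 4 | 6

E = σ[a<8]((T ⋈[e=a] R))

σ filters on a, owned by the right side.
E' = (T ⋈[e=a] σ[a<8](R))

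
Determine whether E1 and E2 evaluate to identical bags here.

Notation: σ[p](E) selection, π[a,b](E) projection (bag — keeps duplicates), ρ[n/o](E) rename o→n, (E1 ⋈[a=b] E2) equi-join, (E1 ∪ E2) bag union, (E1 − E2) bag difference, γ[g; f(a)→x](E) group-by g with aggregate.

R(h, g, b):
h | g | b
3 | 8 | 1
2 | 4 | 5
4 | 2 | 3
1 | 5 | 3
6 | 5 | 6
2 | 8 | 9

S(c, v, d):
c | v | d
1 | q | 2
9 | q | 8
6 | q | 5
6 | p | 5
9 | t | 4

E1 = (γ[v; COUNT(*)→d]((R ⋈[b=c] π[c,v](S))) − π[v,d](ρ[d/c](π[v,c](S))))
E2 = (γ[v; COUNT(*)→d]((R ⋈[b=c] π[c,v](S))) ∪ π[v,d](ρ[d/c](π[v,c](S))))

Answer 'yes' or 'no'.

E1 stepwise |·|:
  R → 6
  S → 5
  π[c,v](S) → 5
  (R ⋈[b=c] π[c,v](S)) → 5
  γ[v; COUNT(*)→d]((R ⋈[b=c] π[c,v](S))) → 3
  S → 5
  π[v,c](S) → 5
  ρ[d/c](π[v,c](S)) → 5
  π[v,d](ρ[d/c](π[v,c](S))) → 5
  (γ[v; COUNT(*)→d]((R ⋈[b=c] π[c,v](S))) − π[v,d](ρ[d/c](π[v,c](S)))) → 3
E2 stepwise |·|:
  R → 6
  S → 5
  π[c,v](S) → 5
  (R ⋈[b=c] π[c,v](S)) → 5
  γ[v; COUNT(*)→d]((R ⋈[b=c] π[c,v](S))) → 3
  S → 5
  π[v,c](S) → 5
  ρ[d/c](π[v,c](S)) → 5
  π[v,d](ρ[d/c](π[v,c](S))) → 5
  (γ[v; COUNT(*)→d]((R ⋈[b=c] π[c,v](S))) ∪ π[v,d](ρ[d/c](π[v,c](S)))) → 8

E1 result:
v | d
p | 1
q | 3
t | 1
E2 result:
v | d
p | 1
p | 6
q | 1
q | 3
q | 6
q | 9
t | 1
t | 9
Witness: ('p', 6) appears 0× in E1 but 1× in E2.

no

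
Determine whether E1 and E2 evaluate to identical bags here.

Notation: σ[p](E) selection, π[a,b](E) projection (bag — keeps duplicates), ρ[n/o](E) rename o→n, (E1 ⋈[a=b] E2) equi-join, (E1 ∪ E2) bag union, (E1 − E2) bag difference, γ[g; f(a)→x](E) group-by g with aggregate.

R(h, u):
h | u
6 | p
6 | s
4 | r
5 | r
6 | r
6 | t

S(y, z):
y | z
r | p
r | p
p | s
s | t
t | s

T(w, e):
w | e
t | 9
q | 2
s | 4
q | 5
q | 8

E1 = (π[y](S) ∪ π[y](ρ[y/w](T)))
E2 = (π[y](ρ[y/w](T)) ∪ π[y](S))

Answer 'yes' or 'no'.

E1 row counts bottom-up:
  S → 5
  π[y](S) → 5
  T → 5
  ρ[y/w](T) → 5
  π[y](ρ[y/w](T)) → 5
  (π[y](S) ∪ π[y](ρ[y/w](T))) → 10
E2 row counts bottom-up:
  T → 5
  ρ[y/w](T) → 5
  π[y](ρ[y/w](T)) → 5
  S → 5
  π[y](S) → 5
  (π[y](ρ[y/w](T)) ∪ π[y](S)) → 10

E1 and E2 produce the same multiset:
y
p
q
q
q
r
r
s
s
t
t

yes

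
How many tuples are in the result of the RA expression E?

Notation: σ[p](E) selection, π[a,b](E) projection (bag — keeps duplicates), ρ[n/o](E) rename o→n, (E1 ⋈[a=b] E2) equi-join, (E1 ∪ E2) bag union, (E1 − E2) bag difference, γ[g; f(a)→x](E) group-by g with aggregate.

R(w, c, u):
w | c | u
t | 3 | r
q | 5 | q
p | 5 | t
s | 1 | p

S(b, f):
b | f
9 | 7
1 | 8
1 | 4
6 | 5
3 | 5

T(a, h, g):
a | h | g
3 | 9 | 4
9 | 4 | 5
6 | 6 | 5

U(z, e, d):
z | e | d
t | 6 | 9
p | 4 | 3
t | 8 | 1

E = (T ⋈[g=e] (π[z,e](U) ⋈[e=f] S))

Subexpression sizes:
  T → 3
  U → 3
  π[z,e](U) → 3
  S → 5
  (π[z,e](U) ⋈[e=f] S) → 2
  (T ⋈[g=e] (π[z,e](U) ⋈[e=f] S)) → 1

|E| = 1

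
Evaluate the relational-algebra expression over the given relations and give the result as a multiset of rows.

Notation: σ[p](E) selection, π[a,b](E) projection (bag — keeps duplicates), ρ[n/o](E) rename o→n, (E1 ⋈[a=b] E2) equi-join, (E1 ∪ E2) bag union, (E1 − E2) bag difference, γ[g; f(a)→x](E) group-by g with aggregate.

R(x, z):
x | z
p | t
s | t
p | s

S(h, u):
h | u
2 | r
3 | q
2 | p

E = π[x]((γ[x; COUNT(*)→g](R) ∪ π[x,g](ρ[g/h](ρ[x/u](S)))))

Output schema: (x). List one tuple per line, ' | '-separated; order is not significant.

Subexpression sizes:
  R → 3
  γ[x; COUNT(*)→g](R) → 2
  S → 3
  ρ[x/u](S) → 3
  ρ[g/h](ρ[x/u](S)) → 3
  π[x,g](ρ[g/h](ρ[x/u](S))) → 3
  (γ[x; COUNT(*)→g](R) ∪ π[x,g](ρ[g/h](ρ[x/u](S)))) → 5
  π[x]((γ[x; COUNT(*)→g](R) ∪ π[x,g](ρ[g/h](ρ[x/u](S))))) → 5

== RESULT ==
x
p
p
q
r
s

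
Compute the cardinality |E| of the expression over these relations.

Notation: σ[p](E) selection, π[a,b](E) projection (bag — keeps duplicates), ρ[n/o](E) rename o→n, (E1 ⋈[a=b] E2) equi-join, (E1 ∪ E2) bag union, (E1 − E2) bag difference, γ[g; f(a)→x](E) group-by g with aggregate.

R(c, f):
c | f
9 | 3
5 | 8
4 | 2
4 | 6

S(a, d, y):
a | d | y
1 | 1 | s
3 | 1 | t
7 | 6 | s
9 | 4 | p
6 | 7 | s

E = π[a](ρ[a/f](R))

Per-node cardinality:
  R → 4
  ρ[a/f](R) → 4
  π[a](ρ[a/f](R)) → 4

|E| = 4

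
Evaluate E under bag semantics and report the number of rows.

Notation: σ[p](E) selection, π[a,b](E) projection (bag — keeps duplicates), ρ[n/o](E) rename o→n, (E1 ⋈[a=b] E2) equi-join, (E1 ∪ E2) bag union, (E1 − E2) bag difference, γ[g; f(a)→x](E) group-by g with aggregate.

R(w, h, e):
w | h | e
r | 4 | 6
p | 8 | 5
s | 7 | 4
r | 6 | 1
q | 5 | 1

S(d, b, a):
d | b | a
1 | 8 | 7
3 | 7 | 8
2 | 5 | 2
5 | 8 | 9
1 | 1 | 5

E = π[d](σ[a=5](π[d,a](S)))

Row counts bottom-up:
  S → 5
  π[d,a](S) → 5
  σ[a=5](π[d,a](S)) → 1
  π[d](σ[a=5](π[d,a](S))) → 1

|E| = 1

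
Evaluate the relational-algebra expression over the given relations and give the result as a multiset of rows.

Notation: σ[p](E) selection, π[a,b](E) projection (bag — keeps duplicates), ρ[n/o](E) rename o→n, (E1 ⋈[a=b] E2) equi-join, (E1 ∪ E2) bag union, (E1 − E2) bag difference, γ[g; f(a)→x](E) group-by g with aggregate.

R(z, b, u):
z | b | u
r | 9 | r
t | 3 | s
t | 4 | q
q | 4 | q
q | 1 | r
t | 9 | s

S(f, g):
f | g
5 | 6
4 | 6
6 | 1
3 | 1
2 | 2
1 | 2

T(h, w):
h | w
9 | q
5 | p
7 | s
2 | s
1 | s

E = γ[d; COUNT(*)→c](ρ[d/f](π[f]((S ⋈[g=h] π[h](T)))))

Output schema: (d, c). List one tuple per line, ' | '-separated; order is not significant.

Stepwise |·|:
  S → 6
  T → 5
  π[h](T) → 5
  (S ⋈[g=h] π[h](T)) → 4
  π[f]((S ⋈[g=h] π[h](T))) → 4
  ρ[d/f](π[f]((S ⋈[g=h] π[h](T)))) → 4
  γ[d; COUNT(*)→c](ρ[d/f](π[f]((S ⋈[g=h] π[h](T))))) → 4

== RESULT ==
d | c
1 | 1
2 | 1
3 | 1
6 | 1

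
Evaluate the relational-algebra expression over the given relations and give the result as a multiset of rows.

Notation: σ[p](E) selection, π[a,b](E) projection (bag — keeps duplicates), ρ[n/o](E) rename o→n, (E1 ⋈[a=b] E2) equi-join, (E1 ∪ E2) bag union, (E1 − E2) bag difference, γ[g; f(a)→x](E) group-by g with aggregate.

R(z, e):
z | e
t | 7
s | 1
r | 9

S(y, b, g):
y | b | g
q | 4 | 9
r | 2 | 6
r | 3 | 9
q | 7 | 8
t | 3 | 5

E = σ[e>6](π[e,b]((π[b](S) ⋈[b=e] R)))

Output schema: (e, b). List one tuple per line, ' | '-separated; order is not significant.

Stepwise |·|:
  S → 5
  π[b](S) → 5
  R → 3
  (π[b](S) ⋈[b=e] R) → 1
  π[e,b]((π[b](S) ⋈[b=e] R)) → 1
  σ[e>6](π[e,b]((π[b](S) ⋈[b=e] R))) → 1

== RESULT ==
e | b
7 | 7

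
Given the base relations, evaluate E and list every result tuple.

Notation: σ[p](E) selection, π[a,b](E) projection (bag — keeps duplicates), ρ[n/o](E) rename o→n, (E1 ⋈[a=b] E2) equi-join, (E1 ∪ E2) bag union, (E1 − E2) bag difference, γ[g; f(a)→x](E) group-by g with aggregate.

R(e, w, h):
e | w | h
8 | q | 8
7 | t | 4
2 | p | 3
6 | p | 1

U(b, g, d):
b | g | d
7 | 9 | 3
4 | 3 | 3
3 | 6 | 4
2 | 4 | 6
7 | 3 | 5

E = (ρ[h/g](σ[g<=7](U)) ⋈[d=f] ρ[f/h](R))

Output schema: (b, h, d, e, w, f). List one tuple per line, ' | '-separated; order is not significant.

Stepwise |·|:
  U → 5
  σ[g<=7](U) → 4
  ρ[h/g](σ[g<=7](U)) → 4
  R → 4
  ρ[f/h](R) → 4
  (ρ[h/g](σ[g<=7](U)) ⋈[d=f] ρ[f/h](R)) → 2

== RESULT ==
b | h | d | e | w | f
3 | 6 | 4 | 7 | t | 4
4 | 3 | 3 | 2 | p | 3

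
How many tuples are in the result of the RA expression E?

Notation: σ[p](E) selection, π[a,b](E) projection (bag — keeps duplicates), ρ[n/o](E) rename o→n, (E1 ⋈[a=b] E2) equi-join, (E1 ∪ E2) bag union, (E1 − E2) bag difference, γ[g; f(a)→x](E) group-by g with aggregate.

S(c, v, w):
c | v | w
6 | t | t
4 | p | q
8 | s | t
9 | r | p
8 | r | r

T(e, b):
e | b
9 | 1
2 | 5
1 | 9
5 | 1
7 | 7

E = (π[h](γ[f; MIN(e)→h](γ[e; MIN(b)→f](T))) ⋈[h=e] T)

Stepwise |·|:
  T → 5
  γ[e; MIN(b)→f](T) → 5
  γ[f; MIN(e)→h](γ[e; MIN(b)→f](T)) → 4
  π[h](γ[f; MIN(e)→h](γ[e; MIN(b)→f](T))) → 4
  T → 5
  (π[h](γ[f; MIN(e)→h](γ[e; MIN(b)→f](T))) ⋈[h=e] T) → 4

|E| = 4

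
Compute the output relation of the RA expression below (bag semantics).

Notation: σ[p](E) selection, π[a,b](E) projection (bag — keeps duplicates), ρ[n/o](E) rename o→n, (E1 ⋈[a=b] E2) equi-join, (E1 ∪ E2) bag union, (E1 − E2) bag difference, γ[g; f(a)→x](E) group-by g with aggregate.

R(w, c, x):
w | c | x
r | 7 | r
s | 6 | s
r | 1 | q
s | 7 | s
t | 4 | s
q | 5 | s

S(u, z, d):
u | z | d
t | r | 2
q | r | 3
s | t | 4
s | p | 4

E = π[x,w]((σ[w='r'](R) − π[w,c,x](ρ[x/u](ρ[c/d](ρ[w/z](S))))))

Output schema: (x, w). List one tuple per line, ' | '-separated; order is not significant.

Per-node cardinality:
  R → 6
  σ[w='r'](R) → 2
  S → 4
  ρ[w/z](S) → 4
  ρ[c/d](ρ[w/z](S)) → 4
  ρ[x/u](ρ[c/d](ρ[w/z](S))) → 4
  π[w,c,x](ρ[x/u](ρ[c/d](ρ[w/z](S)))) → 4
  (σ[w='r'](R) − π[w,c,x](ρ[x/u](ρ[c/d](ρ[w/z](S))))) → 2
  π[x,w]((σ[w='r'](R) − π[w,c,x](ρ[x/u](ρ[c/d](ρ[w/z](S)))))) → 2

== RESULT ==
x | w
q | r
r | r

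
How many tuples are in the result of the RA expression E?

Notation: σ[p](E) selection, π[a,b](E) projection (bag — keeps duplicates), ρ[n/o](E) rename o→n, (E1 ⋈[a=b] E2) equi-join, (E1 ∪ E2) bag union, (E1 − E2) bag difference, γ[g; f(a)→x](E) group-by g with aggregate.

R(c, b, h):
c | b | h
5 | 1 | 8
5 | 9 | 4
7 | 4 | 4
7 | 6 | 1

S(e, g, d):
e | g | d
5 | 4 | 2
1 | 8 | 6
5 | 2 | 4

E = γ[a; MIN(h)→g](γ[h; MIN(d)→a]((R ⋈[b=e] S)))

Per-node cardinality:
  R → 4
  S → 3
  (R ⋈[b=e] S) → 1
  γ[h; MIN(d)→a]((R ⋈[b=e] S)) → 1
  γ[a; MIN(h)→g](γ[h; MIN(d)→a]((R ⋈[b=e] S))) → 1

|E| = 1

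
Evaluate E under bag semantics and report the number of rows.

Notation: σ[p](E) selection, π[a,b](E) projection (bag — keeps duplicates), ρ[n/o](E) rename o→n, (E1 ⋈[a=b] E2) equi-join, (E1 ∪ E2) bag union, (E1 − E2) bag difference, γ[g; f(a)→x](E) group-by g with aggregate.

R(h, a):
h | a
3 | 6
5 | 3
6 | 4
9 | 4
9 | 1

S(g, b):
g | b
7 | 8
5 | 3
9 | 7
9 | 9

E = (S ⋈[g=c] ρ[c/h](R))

Subexpression sizes:
  S → 4
  R → 5
  ρ[c/h](R) → 5
  (S ⋈[g=c] ρ[c/h](R)) → 5

|E| = 5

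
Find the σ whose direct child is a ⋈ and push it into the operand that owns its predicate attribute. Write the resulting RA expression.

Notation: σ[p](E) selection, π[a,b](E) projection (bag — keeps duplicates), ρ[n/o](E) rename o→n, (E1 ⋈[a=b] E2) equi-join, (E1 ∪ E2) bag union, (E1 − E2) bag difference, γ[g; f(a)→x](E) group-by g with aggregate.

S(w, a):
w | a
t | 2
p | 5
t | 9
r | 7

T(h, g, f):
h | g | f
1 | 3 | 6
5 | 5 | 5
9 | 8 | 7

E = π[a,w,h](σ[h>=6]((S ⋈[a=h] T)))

σ filters on h, owned by the right side.
E' = π[a,w,h]((S ⋈[a=h] σ[h>=6](T)))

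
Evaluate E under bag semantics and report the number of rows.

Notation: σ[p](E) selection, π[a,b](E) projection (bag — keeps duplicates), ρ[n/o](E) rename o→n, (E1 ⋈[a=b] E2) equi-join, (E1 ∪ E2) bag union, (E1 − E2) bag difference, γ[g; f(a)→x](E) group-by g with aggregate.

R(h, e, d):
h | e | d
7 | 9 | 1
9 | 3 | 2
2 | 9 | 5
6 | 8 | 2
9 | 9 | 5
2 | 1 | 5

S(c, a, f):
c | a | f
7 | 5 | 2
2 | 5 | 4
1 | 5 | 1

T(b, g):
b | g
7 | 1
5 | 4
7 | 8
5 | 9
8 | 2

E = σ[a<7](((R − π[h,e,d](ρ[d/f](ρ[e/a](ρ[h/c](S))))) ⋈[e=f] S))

Per-node cardinality:
  R → 6
  S → 3
  ρ[h/c](S) → 3
  ρ[e/a](ρ[h/c](S)) → 3
  ρ[d/f](ρ[e/a](ρ[h/c](S))) → 3
  π[h,e,d](ρ[d/f](ρ[e/a](ρ[h/c](S)))) → 3
  (R − π[h,e,d](ρ[d/f](ρ[e/a](ρ[h/c](S))))) → 6
  S → 3
  ((R − π[h,e,d](ρ[d/f](ρ[e/a](ρ[h/c](S))))) ⋈[e=f] S) → 1
  σ[a<7](((R − π[h,e,d](ρ[d/f](ρ[e/a](ρ[h/c](S))))) ⋈[e=f] S)) → 1

|E| = 1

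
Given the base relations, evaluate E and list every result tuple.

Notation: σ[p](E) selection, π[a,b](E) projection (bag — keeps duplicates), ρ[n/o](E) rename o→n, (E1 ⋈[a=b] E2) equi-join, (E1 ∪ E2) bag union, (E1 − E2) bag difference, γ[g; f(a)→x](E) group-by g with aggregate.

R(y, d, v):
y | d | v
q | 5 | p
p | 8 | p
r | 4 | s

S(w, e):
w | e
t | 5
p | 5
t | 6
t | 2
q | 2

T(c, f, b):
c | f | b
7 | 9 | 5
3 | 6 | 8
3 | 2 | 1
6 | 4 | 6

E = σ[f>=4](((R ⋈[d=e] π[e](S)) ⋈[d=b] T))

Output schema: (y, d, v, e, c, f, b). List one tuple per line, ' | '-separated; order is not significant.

Stepwise |·|:
  R → 3
  S → 5
  π[e](S) → 5
  (R ⋈[d=e] π[e](S)) → 2
  T → 4
  ((R ⋈[d=e] π[e](S)) ⋈[d=b] T) → 2
  σ[f>=4](((R ⋈[d=e] π[e](S)) ⋈[d=b] T)) → 2

== RESULT ==
y | d | v | e | c | f | b
q | 5 | p | 5 | 7 | 9 | 5
q | 5 | p | 5 | 7 | 9 | 5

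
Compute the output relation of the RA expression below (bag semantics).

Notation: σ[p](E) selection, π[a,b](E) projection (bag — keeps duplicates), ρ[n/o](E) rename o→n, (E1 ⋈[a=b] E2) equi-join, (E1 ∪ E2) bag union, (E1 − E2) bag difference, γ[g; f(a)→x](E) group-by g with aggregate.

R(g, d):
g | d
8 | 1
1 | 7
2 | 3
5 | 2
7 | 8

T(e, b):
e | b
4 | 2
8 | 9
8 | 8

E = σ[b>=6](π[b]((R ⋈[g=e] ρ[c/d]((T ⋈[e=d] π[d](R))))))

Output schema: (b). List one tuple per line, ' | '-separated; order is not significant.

Subexpression sizes:
  R → 5
  T → 3
  R → 5
  π[d](R) → 5
  (T ⋈[e=d] π[d](R)) → 2
  ρ[c/d]((T ⋈[e=d] π[d](R))) → 2
  (R ⋈[g=e] ρ[c/d]((T ⋈[e=d] π[d](R)))) → 2
  π[b]((R ⋈[g=e] ρ[c/d]((T ⋈[e=d] π[d](R))))) → 2
  σ[b>=6](π[b]((R ⋈[g=e] ρ[c/d]((T ⋈[e=d] π[d](R)))))) → 2

== RESULT ==
b
8
9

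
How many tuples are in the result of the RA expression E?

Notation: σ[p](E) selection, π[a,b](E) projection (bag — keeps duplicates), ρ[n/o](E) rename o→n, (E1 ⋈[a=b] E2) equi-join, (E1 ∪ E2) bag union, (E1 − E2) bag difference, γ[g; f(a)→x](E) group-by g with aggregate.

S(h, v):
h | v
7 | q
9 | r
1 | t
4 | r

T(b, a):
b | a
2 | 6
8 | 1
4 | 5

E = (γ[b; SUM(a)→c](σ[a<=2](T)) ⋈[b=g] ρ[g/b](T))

Subexpression sizes:
  T → 3
  σ[a<=2](T) → 1
  γ[b; SUM(a)→c](σ[a<=2](T)) → 1
  T → 3
  ρ[g/b](T) → 3
  (γ[b; SUM(a)→c](σ[a<=2](T)) ⋈[b=g] ρ[g/b](T)) → 1

|E| = 1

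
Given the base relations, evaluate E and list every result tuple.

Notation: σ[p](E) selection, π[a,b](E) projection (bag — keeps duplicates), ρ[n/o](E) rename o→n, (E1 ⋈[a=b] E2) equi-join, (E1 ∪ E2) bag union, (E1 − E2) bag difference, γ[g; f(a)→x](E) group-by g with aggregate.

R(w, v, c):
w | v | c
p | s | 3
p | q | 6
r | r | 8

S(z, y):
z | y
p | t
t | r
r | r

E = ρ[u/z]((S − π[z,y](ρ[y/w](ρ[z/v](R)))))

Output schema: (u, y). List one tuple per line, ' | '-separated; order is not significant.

Per-node cardinality:
  S → 3
  R → 3
  ρ[z/v](R) → 3
  ρ[y/w](ρ[z/v](R)) → 3
  π[z,y](ρ[y/w](ρ[z/v](R))) → 3
  (S − π[z,y](ρ[y/w](ρ[z/v](R)))) → 2
  ρ[u/z]((S − π[z,y](ρ[y/w](ρ[z/v](R))))) → 2

== RESULT ==
u | y
p | t
t | r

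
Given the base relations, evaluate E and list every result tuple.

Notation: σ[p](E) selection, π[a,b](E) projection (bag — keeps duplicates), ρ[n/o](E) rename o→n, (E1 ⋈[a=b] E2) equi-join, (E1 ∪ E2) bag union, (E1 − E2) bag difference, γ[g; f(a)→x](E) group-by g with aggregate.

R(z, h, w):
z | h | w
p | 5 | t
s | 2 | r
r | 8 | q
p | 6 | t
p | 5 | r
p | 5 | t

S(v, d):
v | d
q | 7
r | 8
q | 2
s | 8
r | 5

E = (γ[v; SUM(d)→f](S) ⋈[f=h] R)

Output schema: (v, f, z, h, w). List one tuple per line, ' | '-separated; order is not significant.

Subexpression sizes:
  S → 5
  γ[v; SUM(d)→f](S) → 3
  R → 6
  (γ[v; SUM(d)→f](S) ⋈[f=h] R) → 1

== RESULT ==
v | f | z | h | w
s | 8 | r | 8 | q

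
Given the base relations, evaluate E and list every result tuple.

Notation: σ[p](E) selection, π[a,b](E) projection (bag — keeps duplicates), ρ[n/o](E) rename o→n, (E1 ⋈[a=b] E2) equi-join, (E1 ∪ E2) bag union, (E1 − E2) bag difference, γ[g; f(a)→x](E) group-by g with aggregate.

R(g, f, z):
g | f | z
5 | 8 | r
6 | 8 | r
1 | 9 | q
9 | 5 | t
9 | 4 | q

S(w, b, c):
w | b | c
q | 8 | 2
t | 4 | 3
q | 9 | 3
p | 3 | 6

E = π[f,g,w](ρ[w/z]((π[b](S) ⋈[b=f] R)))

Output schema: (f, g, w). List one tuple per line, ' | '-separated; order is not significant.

Row counts bottom-up:
  S → 4
  π[b](S) → 4
  R → 5
  (π[b](S) ⋈[b=f] R) → 4
  ρ[w/z]((π[b](S) ⋈[b=f] R)) → 4
  π[f,g,w](ρ[w/z]((π[b](S) ⋈[b=f] R))) → 4

== RESULT ==
f | g | w
4 | 9 | q
8 | 5 | r
8 | 6 | r
9 | 1 | q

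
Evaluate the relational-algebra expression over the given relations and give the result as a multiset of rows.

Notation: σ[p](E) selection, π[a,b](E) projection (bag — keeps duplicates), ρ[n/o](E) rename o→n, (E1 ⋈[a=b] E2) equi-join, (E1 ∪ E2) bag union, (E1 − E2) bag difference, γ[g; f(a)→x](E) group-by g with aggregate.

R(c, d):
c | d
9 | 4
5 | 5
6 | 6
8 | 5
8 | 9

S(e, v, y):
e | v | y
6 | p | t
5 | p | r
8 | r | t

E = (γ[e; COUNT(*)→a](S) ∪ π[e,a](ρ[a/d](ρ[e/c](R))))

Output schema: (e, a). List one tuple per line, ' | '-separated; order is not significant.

Per-node cardinality:
  S → 3
  γ[e; COUNT(*)→a](S) → 3
  R → 5
  ρ[e/c](R) → 5
  ρ[a/d](ρ[e/c](R)) → 5
  π[e,a](ρ[a/d](ρ[e/c](R))) → 5
  (γ[e; COUNT(*)→a](S) ∪ π[e,a](ρ[a/d](ρ[e/c](R)))) → 8

== RESULT ==
e | a
5 | 1
5 | 5
6 | 1
6 | 6
8 | 1
8 | 5
8 | 9
9 | 4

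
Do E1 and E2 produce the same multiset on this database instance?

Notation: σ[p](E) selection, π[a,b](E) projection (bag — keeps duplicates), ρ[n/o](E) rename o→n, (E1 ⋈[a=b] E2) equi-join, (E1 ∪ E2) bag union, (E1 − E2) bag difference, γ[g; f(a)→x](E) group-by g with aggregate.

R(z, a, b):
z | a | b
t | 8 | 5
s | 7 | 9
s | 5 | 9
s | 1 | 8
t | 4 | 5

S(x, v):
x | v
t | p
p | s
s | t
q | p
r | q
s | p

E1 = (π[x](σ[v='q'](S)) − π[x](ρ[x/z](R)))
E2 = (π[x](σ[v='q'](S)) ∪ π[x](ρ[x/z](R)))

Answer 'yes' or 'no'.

E1 per-node cardinality:
  S → 6
  σ[v='q'](S) → 1
  π[x](σ[v='q'](S)) → 1
  R → 5
  ρ[x/z](R) → 5
  π[x](ρ[x/z](R)) → 5
  (π[x](σ[v='q'](S)) − π[x](ρ[x/z](R))) → 1
E2 per-node cardinality:
  S → 6
  σ[v='q'](S) → 1
  π[x](σ[v='q'](S)) → 1
  R → 5
  ρ[x/z](R) → 5
  π[x](ρ[x/z](R)) → 5
  (π[x](σ[v='q'](S)) ∪ π[x](ρ[x/z](R))) → 6

E1 result:
x
r
E2 result:
x
r
s
s
s
t
t
Witness: ('t',) appears 0× in E1 but 2× in E2.

no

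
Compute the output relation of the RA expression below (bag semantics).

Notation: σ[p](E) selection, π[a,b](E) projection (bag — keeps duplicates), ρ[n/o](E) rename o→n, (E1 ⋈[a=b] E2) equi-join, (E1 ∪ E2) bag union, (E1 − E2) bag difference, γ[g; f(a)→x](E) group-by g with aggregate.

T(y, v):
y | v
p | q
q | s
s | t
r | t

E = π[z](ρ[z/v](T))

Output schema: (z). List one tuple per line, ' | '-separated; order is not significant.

Stepwise |·|:
  T → 4
  ρ[z/v](T) → 4
  π[z](ρ[z/v](T)) → 4

== RESULT ==
z
q
s
t
t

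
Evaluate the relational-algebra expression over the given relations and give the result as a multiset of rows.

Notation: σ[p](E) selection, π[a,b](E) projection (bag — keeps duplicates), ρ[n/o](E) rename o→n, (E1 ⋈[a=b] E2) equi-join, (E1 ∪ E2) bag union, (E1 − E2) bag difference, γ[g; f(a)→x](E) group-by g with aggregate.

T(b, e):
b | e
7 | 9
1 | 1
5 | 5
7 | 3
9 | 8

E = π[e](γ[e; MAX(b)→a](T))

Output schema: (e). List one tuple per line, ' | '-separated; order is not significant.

Subexpression sizes:
  T → 5
  γ[e; MAX(b)→a](T) → 5
  π[e](γ[e; MAX(b)→a](T)) → 5

== RESULT ==
e
1
3
5
8
9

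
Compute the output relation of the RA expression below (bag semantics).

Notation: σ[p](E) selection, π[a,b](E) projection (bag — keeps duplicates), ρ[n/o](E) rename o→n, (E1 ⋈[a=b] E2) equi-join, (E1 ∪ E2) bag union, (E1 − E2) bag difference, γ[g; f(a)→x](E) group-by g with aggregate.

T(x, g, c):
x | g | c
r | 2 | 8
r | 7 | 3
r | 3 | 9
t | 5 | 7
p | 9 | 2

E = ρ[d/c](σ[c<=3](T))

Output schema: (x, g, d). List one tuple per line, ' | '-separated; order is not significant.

Subexpression sizes:
  T → 5
  σ[c<=3](T) → 2
  ρ[d/c](σ[c<=3](T)) → 2

== RESULT ==
x | g | d
p | 9 | 2
r | 7 | 3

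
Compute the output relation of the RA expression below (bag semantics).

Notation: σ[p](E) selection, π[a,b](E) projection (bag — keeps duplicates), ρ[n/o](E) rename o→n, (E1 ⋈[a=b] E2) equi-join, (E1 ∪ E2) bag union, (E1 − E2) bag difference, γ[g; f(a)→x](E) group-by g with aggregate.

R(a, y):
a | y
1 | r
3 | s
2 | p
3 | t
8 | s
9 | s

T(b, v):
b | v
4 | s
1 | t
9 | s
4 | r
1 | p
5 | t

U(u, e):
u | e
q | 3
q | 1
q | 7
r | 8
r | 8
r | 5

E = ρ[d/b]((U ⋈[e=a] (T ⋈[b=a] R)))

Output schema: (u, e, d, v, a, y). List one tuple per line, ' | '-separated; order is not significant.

Per-node cardinality:
  U → 6
  T → 6
  R → 6
  (T ⋈[b=a] R) → 3
  (U ⋈[e=a] (T ⋈[b=a] R)) → 2
  ρ[d/b]((U ⋈[e=a] (T ⋈[b=a] R))) → 2

== RESULT ==
u | e | d | v | a | y
q | 1 | 1 | p | 1 | r
q | 1 | 1 | t | 1 | r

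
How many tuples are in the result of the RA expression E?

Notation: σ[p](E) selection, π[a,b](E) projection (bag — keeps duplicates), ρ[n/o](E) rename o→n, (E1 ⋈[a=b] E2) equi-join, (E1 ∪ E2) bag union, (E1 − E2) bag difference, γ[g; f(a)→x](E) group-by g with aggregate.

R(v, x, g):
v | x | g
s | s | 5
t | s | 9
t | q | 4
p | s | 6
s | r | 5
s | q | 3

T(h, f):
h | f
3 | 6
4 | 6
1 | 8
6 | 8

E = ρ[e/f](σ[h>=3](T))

Row counts bottom-up:
  T → 4
  σ[h>=3](T) → 3
  ρ[e/f](σ[h>=3](T)) → 3

|E| = 3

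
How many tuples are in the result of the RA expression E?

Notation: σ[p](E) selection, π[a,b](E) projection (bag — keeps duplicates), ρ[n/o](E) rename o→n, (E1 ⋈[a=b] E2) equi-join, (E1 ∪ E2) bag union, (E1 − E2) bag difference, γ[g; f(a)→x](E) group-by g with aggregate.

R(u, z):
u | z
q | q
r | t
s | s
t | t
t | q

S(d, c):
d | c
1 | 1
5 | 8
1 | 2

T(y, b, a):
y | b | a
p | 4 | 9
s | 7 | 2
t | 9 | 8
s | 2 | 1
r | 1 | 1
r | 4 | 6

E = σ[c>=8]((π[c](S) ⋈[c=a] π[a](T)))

Per-node cardinality:
  S → 3
  π[c](S) → 3
  T → 6
  π[a](T) → 6
  (π[c](S) ⋈[c=a] π[a](T)) → 4
  σ[c>=8]((π[c](S) ⋈[c=a] π[a](T))) → 1

|E| = 1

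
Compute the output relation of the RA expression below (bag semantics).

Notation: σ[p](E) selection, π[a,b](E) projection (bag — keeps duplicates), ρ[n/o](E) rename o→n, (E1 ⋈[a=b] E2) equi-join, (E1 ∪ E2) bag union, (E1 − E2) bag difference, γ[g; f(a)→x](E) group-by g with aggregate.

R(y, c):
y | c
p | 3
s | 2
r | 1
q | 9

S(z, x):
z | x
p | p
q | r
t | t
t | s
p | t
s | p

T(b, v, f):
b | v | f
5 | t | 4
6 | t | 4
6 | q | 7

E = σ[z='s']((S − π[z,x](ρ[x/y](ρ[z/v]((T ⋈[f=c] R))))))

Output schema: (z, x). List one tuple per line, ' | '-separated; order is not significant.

Stepwise |·|:
  S → 6
  T → 3
  R → 4
  (T ⋈[f=c] R) → 0
  ρ[z/v]((T ⋈[f=c] R)) → 0
  ρ[x/y](ρ[z/v]((T ⋈[f=c] R))) → 0
  π[z,x](ρ[x/y](ρ[z/v]((T ⋈[f=c] R)))) → 0
  (S − π[z,x](ρ[x/y](ρ[z/v]((T ⋈[f=c] R))))) → 6
  σ[z='s']((S − π[z,x](ρ[x/y](ρ[z/v]((T ⋈[f=c] R)))))) → 1

== RESULT ==
z | x
s | p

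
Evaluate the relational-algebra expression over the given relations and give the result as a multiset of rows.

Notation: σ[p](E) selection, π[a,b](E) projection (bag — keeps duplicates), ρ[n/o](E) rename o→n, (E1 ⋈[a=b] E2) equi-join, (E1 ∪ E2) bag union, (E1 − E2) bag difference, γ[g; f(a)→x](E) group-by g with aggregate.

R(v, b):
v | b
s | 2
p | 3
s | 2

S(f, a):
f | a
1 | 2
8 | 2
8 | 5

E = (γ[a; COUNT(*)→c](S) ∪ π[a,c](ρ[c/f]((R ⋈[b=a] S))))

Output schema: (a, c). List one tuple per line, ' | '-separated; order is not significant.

Subexpression sizes:
  S → 3
  γ[a; COUNT(*)→c](S) → 2
  R → 3
  S → 3
  (R ⋈[b=a] S) → 4
  ρ[c/f]((R ⋈[b=a] S)) → 4
  π[a,c](ρ[c/f]((R ⋈[b=a] S))) → 4
  (γ[a; COUNT(*)→c](S) ∪ π[a,c](ρ[c/f]((R ⋈[b=a] S)))) → 6

== RESULT ==
a | c
2 | 1
2 | 1
2 | 2
2 | 8
2 | 8
5 | 1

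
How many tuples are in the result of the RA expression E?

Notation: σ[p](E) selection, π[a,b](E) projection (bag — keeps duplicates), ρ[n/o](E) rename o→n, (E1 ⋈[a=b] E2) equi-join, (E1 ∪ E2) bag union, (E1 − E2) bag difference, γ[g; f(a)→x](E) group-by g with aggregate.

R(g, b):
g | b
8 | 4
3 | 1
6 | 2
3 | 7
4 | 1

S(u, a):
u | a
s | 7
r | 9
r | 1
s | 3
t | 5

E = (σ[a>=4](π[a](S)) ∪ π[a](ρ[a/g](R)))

Per-node cardinality:
  S → 5
  π[a](S) → 5
  σ[a>=4](π[a](S)) → 3
  R → 5
  ρ[a/g](R) → 5
  π[a](ρ[a/g](R)) → 5
  (σ[a>=4](π[a](S)) ∪ π[a](ρ[a/g](R))) → 8

|E| = 8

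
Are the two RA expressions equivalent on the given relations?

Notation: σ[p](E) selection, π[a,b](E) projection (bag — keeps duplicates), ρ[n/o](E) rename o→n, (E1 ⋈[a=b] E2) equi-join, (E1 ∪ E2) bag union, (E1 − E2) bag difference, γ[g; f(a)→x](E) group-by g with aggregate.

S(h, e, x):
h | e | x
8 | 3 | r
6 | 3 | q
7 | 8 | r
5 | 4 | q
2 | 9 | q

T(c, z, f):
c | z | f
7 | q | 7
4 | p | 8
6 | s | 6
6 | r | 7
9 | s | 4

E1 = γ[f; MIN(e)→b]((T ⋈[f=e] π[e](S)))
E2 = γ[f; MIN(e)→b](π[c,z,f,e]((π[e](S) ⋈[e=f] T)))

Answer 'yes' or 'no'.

E1 subexpression sizes:
  T → 5
  S → 5
  π[e](S) → 5
  (T ⋈[f=e] π[e](S)) → 2
  γ[f; MIN(e)→b]((T ⋈[f=e] π[e](S))) → 2
E2 subexpression sizes:
  S → 5
  π[e](S) → 5
  T → 5
  (π[e](S) ⋈[e=f] T) → 2
  π[c,z,f,e]((π[e](S) ⋈[e=f] T)) → 2
  γ[f; MIN(e)→b](π[c,z,f,e]((π[e](S) ⋈[e=f] T))) → 2

E1 and E2 produce the same multiset:
f | b
4 | 4
8 | 8

yes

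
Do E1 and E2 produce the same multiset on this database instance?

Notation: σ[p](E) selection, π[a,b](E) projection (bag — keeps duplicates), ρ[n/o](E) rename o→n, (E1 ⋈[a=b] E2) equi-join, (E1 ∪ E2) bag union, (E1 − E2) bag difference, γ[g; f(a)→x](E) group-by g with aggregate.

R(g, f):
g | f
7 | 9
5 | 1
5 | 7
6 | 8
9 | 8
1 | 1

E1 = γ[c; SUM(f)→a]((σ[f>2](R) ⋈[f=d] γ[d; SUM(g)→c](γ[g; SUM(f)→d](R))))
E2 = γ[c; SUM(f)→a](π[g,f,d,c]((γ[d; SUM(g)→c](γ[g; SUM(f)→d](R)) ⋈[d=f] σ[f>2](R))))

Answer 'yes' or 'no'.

E1 row counts bottom-up:
  R → 6
  σ[f>2](R) → 4
  R → 6
  γ[g; SUM(f)→d](R) → 5
  γ[d; SUM(g)→c](γ[g; SUM(f)→d](R)) → 3
  (σ[f>2](R) ⋈[f=d] γ[d; SUM(g)→c](γ[g; SUM(f)→d](R))) → 3
  γ[c; SUM(f)→a]((σ[f>2](R) ⋈[f=d] γ[d; SUM(g)→c](γ[g; SUM(f)→d](R)))) → 2
E2 row counts bottom-up:
  R → 6
  γ[g; SUM(f)→d](R) → 5
  γ[d; SUM(g)→c](γ[g; SUM(f)→d](R)) → 3
  R → 6
  σ[f>2](R) → 4
  (γ[d; SUM(g)→c](γ[g; SUM(f)→d](R)) ⋈[d=f] σ[f>2](R)) → 3
  π[g,f,d,c]((γ[d; SUM(g)→c](γ[g; SUM(f)→d](R)) ⋈[d=f] σ[f>2](R))) → 3
  γ[c; SUM(f)→a](π[g,f,d,c]((γ[d; SUM(g)→c](γ[g; SUM(f)→d](R)) ⋈[d=f] σ[f>2](R)))) → 2

E1 and E2 produce the same multiset:
c | a
7 | 9
20 | 16

yes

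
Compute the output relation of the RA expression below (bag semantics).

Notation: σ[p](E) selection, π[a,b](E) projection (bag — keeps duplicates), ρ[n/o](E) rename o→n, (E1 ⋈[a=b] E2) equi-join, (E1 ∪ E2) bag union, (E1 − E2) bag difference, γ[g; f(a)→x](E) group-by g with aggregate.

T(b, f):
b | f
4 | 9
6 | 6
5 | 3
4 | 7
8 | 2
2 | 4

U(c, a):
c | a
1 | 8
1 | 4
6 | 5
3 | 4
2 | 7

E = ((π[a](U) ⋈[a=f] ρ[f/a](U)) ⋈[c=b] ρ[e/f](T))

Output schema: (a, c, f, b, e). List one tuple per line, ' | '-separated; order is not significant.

Row counts bottom-up:
  U → 5
  π[a](U) → 5
  U → 5
  ρ[f/a](U) → 5
  (π[a](U) ⋈[a=f] ρ[f/a](U)) → 7
  T → 6
  ρ[e/f](T) → 6
  ((π[a](U) ⋈[a=f] ρ[f/a](U)) ⋈[c=b] ρ[e/f](T)) → 2

== RESULT ==
a | c | f | b | e
5 | 6 | 5 | 6 | 6
7 | 2 | 7 | 2 | 4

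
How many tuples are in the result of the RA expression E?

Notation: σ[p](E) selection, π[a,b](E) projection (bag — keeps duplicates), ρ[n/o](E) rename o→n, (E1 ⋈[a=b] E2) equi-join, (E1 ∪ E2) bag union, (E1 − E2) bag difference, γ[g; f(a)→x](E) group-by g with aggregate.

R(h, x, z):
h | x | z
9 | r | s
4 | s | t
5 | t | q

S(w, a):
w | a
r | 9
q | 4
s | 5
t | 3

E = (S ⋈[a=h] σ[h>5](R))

Per-node cardinality:
  S → 4
  R → 3
  σ[h>5](R) → 1
  (S ⋈[a=h] σ[h>5](R)) → 1

|E| = 1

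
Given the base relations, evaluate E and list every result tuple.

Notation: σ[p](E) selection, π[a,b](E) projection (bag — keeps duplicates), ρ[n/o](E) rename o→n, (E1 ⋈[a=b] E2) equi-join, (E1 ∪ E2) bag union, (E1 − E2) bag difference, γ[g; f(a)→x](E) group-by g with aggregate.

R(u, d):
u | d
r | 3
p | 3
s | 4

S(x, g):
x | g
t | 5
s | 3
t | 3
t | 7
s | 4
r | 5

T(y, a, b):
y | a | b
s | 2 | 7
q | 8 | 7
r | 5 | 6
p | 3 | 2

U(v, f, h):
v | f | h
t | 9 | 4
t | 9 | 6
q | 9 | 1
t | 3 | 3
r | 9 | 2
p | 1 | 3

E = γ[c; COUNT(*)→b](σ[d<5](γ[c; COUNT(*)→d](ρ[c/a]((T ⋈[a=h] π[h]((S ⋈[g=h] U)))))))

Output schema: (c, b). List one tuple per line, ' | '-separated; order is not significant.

Per-node cardinality:
  T → 4
  S → 6
  U → 6
  (S ⋈[g=h] U) → 5
  π[h]((S ⋈[g=h] U)) → 5
  (T ⋈[a=h] π[h]((S ⋈[g=h] U))) → 4
  ρ[c/a]((T ⋈[a=h] π[h]((S ⋈[g=h] U)))) → 4
  γ[c; COUNT(*)→d](ρ[c/a]((T ⋈[a=h] π[h]((S ⋈[g=h] U))))) → 1
  σ[d<5](γ[c; COUNT(*)→d](ρ[c/a]((T ⋈[a=h] π[h]((S ⋈[g=h] U)))))) → 1
  γ[c; COUNT(*)→b](σ[d<5](γ[c; COUNT(*)→d](ρ[c/a]((T ⋈[a=h] π[h]((S ⋈[g=h] U))))))) → 1

== RESULT ==
c | b
3 | 1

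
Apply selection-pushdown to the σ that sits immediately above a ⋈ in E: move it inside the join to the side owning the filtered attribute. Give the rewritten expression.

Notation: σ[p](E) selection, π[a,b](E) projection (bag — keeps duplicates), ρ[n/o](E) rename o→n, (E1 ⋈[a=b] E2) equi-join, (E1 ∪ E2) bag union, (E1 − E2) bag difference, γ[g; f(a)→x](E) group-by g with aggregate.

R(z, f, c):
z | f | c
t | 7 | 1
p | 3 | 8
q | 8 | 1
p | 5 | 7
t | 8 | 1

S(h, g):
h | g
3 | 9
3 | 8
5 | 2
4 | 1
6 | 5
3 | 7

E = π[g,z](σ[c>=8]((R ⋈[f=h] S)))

σ filters on c, owned by the left side.
E' = π[g,z]((σ[c>=8](R) ⋈[f=h] S))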